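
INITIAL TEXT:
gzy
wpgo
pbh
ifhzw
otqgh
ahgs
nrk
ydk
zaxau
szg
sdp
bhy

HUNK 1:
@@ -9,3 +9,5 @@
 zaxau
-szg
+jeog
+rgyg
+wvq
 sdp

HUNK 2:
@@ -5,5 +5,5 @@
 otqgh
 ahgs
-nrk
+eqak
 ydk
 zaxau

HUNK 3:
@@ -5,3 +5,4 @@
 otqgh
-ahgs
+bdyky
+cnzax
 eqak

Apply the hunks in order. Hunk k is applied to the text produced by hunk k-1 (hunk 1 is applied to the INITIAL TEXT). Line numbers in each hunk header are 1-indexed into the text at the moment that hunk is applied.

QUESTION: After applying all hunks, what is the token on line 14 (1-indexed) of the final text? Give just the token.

Answer: sdp

Derivation:
Hunk 1: at line 9 remove [szg] add [jeog,rgyg,wvq] -> 14 lines: gzy wpgo pbh ifhzw otqgh ahgs nrk ydk zaxau jeog rgyg wvq sdp bhy
Hunk 2: at line 5 remove [nrk] add [eqak] -> 14 lines: gzy wpgo pbh ifhzw otqgh ahgs eqak ydk zaxau jeog rgyg wvq sdp bhy
Hunk 3: at line 5 remove [ahgs] add [bdyky,cnzax] -> 15 lines: gzy wpgo pbh ifhzw otqgh bdyky cnzax eqak ydk zaxau jeog rgyg wvq sdp bhy
Final line 14: sdp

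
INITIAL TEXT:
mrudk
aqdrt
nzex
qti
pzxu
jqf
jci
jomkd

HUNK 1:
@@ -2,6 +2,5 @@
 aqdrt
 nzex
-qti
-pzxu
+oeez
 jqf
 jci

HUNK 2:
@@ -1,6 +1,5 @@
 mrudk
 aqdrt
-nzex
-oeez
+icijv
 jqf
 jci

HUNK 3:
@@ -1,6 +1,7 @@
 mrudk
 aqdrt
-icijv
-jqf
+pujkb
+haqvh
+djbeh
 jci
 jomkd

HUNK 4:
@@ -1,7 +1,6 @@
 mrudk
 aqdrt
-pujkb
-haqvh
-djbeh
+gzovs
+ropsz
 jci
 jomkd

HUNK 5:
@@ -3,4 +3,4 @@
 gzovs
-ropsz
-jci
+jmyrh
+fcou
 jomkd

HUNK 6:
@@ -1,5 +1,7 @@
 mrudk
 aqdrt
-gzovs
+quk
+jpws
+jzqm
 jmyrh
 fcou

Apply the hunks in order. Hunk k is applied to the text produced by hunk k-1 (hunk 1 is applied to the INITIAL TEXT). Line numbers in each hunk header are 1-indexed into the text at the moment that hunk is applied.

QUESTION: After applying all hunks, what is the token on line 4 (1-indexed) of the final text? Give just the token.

Answer: jpws

Derivation:
Hunk 1: at line 2 remove [qti,pzxu] add [oeez] -> 7 lines: mrudk aqdrt nzex oeez jqf jci jomkd
Hunk 2: at line 1 remove [nzex,oeez] add [icijv] -> 6 lines: mrudk aqdrt icijv jqf jci jomkd
Hunk 3: at line 1 remove [icijv,jqf] add [pujkb,haqvh,djbeh] -> 7 lines: mrudk aqdrt pujkb haqvh djbeh jci jomkd
Hunk 4: at line 1 remove [pujkb,haqvh,djbeh] add [gzovs,ropsz] -> 6 lines: mrudk aqdrt gzovs ropsz jci jomkd
Hunk 5: at line 3 remove [ropsz,jci] add [jmyrh,fcou] -> 6 lines: mrudk aqdrt gzovs jmyrh fcou jomkd
Hunk 6: at line 1 remove [gzovs] add [quk,jpws,jzqm] -> 8 lines: mrudk aqdrt quk jpws jzqm jmyrh fcou jomkd
Final line 4: jpws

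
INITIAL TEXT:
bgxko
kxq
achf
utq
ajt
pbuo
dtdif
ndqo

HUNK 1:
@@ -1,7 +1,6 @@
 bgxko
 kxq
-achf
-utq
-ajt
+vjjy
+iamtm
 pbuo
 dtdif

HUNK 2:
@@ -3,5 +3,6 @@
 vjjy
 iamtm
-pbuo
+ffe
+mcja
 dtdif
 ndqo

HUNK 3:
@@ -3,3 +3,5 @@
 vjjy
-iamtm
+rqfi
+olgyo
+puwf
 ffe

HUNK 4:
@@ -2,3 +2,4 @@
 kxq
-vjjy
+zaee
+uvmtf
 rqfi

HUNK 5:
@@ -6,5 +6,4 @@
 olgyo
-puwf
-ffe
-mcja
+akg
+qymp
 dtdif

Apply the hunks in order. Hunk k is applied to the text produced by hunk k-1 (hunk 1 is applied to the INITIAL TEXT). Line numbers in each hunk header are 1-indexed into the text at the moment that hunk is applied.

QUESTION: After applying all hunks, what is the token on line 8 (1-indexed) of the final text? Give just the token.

Hunk 1: at line 1 remove [achf,utq,ajt] add [vjjy,iamtm] -> 7 lines: bgxko kxq vjjy iamtm pbuo dtdif ndqo
Hunk 2: at line 3 remove [pbuo] add [ffe,mcja] -> 8 lines: bgxko kxq vjjy iamtm ffe mcja dtdif ndqo
Hunk 3: at line 3 remove [iamtm] add [rqfi,olgyo,puwf] -> 10 lines: bgxko kxq vjjy rqfi olgyo puwf ffe mcja dtdif ndqo
Hunk 4: at line 2 remove [vjjy] add [zaee,uvmtf] -> 11 lines: bgxko kxq zaee uvmtf rqfi olgyo puwf ffe mcja dtdif ndqo
Hunk 5: at line 6 remove [puwf,ffe,mcja] add [akg,qymp] -> 10 lines: bgxko kxq zaee uvmtf rqfi olgyo akg qymp dtdif ndqo
Final line 8: qymp

Answer: qymp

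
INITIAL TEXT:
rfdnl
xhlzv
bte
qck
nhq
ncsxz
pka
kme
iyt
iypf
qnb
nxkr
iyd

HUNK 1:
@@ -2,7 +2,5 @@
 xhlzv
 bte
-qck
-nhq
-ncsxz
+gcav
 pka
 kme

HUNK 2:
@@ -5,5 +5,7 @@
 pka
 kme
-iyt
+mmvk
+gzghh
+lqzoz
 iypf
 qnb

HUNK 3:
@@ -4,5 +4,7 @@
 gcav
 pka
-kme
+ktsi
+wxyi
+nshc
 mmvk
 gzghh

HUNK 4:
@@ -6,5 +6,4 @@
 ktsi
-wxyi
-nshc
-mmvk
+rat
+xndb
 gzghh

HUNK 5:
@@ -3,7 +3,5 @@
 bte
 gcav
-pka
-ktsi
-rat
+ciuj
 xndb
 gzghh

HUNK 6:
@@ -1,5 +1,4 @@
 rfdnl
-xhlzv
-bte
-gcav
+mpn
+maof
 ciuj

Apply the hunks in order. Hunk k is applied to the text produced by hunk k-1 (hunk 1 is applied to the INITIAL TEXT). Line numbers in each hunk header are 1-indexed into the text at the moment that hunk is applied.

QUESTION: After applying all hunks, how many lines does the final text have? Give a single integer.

Answer: 11

Derivation:
Hunk 1: at line 2 remove [qck,nhq,ncsxz] add [gcav] -> 11 lines: rfdnl xhlzv bte gcav pka kme iyt iypf qnb nxkr iyd
Hunk 2: at line 5 remove [iyt] add [mmvk,gzghh,lqzoz] -> 13 lines: rfdnl xhlzv bte gcav pka kme mmvk gzghh lqzoz iypf qnb nxkr iyd
Hunk 3: at line 4 remove [kme] add [ktsi,wxyi,nshc] -> 15 lines: rfdnl xhlzv bte gcav pka ktsi wxyi nshc mmvk gzghh lqzoz iypf qnb nxkr iyd
Hunk 4: at line 6 remove [wxyi,nshc,mmvk] add [rat,xndb] -> 14 lines: rfdnl xhlzv bte gcav pka ktsi rat xndb gzghh lqzoz iypf qnb nxkr iyd
Hunk 5: at line 3 remove [pka,ktsi,rat] add [ciuj] -> 12 lines: rfdnl xhlzv bte gcav ciuj xndb gzghh lqzoz iypf qnb nxkr iyd
Hunk 6: at line 1 remove [xhlzv,bte,gcav] add [mpn,maof] -> 11 lines: rfdnl mpn maof ciuj xndb gzghh lqzoz iypf qnb nxkr iyd
Final line count: 11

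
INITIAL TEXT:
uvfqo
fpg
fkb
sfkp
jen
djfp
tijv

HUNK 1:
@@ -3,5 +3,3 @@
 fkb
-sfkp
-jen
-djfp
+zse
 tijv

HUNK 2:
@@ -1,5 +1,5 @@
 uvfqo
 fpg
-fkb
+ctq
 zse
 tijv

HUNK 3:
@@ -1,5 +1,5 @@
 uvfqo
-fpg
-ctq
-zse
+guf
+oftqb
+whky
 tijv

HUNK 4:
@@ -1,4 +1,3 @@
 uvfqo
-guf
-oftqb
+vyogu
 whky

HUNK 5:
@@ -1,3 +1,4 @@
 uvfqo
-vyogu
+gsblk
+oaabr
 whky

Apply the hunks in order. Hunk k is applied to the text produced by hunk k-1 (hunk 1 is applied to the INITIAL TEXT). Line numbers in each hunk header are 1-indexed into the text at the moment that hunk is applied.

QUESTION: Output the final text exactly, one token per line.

Answer: uvfqo
gsblk
oaabr
whky
tijv

Derivation:
Hunk 1: at line 3 remove [sfkp,jen,djfp] add [zse] -> 5 lines: uvfqo fpg fkb zse tijv
Hunk 2: at line 1 remove [fkb] add [ctq] -> 5 lines: uvfqo fpg ctq zse tijv
Hunk 3: at line 1 remove [fpg,ctq,zse] add [guf,oftqb,whky] -> 5 lines: uvfqo guf oftqb whky tijv
Hunk 4: at line 1 remove [guf,oftqb] add [vyogu] -> 4 lines: uvfqo vyogu whky tijv
Hunk 5: at line 1 remove [vyogu] add [gsblk,oaabr] -> 5 lines: uvfqo gsblk oaabr whky tijv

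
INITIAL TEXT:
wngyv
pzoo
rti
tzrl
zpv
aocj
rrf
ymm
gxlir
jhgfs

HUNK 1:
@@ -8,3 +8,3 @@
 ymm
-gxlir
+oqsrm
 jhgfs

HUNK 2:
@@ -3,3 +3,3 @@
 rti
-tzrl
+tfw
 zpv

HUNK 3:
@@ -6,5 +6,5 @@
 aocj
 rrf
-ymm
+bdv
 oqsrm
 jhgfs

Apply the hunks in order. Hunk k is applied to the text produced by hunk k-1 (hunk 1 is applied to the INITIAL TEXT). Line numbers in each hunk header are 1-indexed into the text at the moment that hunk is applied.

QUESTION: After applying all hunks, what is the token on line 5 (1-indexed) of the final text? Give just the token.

Answer: zpv

Derivation:
Hunk 1: at line 8 remove [gxlir] add [oqsrm] -> 10 lines: wngyv pzoo rti tzrl zpv aocj rrf ymm oqsrm jhgfs
Hunk 2: at line 3 remove [tzrl] add [tfw] -> 10 lines: wngyv pzoo rti tfw zpv aocj rrf ymm oqsrm jhgfs
Hunk 3: at line 6 remove [ymm] add [bdv] -> 10 lines: wngyv pzoo rti tfw zpv aocj rrf bdv oqsrm jhgfs
Final line 5: zpv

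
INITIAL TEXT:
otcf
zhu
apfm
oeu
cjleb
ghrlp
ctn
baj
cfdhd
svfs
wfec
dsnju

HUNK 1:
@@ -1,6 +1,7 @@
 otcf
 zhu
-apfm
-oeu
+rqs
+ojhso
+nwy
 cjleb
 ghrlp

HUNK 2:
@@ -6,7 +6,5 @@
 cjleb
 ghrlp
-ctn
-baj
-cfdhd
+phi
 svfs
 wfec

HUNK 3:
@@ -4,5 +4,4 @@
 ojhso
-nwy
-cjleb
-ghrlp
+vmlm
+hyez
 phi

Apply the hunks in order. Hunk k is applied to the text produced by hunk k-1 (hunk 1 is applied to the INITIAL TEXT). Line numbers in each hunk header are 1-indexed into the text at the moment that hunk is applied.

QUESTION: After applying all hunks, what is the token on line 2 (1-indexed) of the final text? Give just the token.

Answer: zhu

Derivation:
Hunk 1: at line 1 remove [apfm,oeu] add [rqs,ojhso,nwy] -> 13 lines: otcf zhu rqs ojhso nwy cjleb ghrlp ctn baj cfdhd svfs wfec dsnju
Hunk 2: at line 6 remove [ctn,baj,cfdhd] add [phi] -> 11 lines: otcf zhu rqs ojhso nwy cjleb ghrlp phi svfs wfec dsnju
Hunk 3: at line 4 remove [nwy,cjleb,ghrlp] add [vmlm,hyez] -> 10 lines: otcf zhu rqs ojhso vmlm hyez phi svfs wfec dsnju
Final line 2: zhu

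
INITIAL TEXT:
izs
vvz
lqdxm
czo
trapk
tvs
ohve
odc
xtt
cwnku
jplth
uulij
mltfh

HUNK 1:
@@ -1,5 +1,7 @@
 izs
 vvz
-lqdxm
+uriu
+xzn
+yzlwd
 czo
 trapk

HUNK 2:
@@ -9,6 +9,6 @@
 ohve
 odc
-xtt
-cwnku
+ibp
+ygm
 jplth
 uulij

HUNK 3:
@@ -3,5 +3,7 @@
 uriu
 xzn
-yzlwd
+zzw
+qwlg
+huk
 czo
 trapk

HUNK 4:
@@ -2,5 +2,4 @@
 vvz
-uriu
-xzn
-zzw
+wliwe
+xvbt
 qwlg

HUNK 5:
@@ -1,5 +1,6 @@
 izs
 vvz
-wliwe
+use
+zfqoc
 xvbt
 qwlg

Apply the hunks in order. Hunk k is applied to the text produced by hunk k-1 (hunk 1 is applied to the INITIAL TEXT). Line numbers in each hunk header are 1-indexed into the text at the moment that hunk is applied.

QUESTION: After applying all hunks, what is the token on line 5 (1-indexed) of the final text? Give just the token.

Answer: xvbt

Derivation:
Hunk 1: at line 1 remove [lqdxm] add [uriu,xzn,yzlwd] -> 15 lines: izs vvz uriu xzn yzlwd czo trapk tvs ohve odc xtt cwnku jplth uulij mltfh
Hunk 2: at line 9 remove [xtt,cwnku] add [ibp,ygm] -> 15 lines: izs vvz uriu xzn yzlwd czo trapk tvs ohve odc ibp ygm jplth uulij mltfh
Hunk 3: at line 3 remove [yzlwd] add [zzw,qwlg,huk] -> 17 lines: izs vvz uriu xzn zzw qwlg huk czo trapk tvs ohve odc ibp ygm jplth uulij mltfh
Hunk 4: at line 2 remove [uriu,xzn,zzw] add [wliwe,xvbt] -> 16 lines: izs vvz wliwe xvbt qwlg huk czo trapk tvs ohve odc ibp ygm jplth uulij mltfh
Hunk 5: at line 1 remove [wliwe] add [use,zfqoc] -> 17 lines: izs vvz use zfqoc xvbt qwlg huk czo trapk tvs ohve odc ibp ygm jplth uulij mltfh
Final line 5: xvbt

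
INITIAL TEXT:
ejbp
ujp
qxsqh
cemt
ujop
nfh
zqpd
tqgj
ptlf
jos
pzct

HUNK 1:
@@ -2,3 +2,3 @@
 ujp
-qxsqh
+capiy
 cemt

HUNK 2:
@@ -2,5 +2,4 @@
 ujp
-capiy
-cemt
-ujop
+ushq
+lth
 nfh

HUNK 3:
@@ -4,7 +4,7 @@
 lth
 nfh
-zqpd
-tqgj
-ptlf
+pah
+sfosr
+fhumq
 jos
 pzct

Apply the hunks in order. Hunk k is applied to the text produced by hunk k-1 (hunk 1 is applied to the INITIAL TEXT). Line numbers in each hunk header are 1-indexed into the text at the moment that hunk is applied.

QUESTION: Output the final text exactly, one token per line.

Answer: ejbp
ujp
ushq
lth
nfh
pah
sfosr
fhumq
jos
pzct

Derivation:
Hunk 1: at line 2 remove [qxsqh] add [capiy] -> 11 lines: ejbp ujp capiy cemt ujop nfh zqpd tqgj ptlf jos pzct
Hunk 2: at line 2 remove [capiy,cemt,ujop] add [ushq,lth] -> 10 lines: ejbp ujp ushq lth nfh zqpd tqgj ptlf jos pzct
Hunk 3: at line 4 remove [zqpd,tqgj,ptlf] add [pah,sfosr,fhumq] -> 10 lines: ejbp ujp ushq lth nfh pah sfosr fhumq jos pzct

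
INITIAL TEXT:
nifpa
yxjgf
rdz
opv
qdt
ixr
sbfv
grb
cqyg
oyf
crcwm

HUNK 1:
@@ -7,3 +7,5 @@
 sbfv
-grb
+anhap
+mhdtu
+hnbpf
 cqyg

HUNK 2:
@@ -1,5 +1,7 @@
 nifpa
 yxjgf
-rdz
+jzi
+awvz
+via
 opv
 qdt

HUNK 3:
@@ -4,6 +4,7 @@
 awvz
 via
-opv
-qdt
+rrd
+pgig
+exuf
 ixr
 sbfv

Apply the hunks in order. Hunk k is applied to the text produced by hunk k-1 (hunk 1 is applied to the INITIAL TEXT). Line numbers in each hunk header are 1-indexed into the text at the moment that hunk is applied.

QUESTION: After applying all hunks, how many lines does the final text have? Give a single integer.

Hunk 1: at line 7 remove [grb] add [anhap,mhdtu,hnbpf] -> 13 lines: nifpa yxjgf rdz opv qdt ixr sbfv anhap mhdtu hnbpf cqyg oyf crcwm
Hunk 2: at line 1 remove [rdz] add [jzi,awvz,via] -> 15 lines: nifpa yxjgf jzi awvz via opv qdt ixr sbfv anhap mhdtu hnbpf cqyg oyf crcwm
Hunk 3: at line 4 remove [opv,qdt] add [rrd,pgig,exuf] -> 16 lines: nifpa yxjgf jzi awvz via rrd pgig exuf ixr sbfv anhap mhdtu hnbpf cqyg oyf crcwm
Final line count: 16

Answer: 16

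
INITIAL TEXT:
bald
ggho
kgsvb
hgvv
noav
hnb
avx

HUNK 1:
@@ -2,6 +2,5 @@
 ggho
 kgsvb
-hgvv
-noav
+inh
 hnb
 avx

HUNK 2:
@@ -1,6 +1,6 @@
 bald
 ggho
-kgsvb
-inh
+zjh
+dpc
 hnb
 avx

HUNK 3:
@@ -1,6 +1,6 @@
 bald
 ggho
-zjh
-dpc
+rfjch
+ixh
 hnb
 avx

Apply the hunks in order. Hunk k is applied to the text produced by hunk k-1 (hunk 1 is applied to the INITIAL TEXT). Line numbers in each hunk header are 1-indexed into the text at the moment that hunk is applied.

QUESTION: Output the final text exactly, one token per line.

Hunk 1: at line 2 remove [hgvv,noav] add [inh] -> 6 lines: bald ggho kgsvb inh hnb avx
Hunk 2: at line 1 remove [kgsvb,inh] add [zjh,dpc] -> 6 lines: bald ggho zjh dpc hnb avx
Hunk 3: at line 1 remove [zjh,dpc] add [rfjch,ixh] -> 6 lines: bald ggho rfjch ixh hnb avx

Answer: bald
ggho
rfjch
ixh
hnb
avx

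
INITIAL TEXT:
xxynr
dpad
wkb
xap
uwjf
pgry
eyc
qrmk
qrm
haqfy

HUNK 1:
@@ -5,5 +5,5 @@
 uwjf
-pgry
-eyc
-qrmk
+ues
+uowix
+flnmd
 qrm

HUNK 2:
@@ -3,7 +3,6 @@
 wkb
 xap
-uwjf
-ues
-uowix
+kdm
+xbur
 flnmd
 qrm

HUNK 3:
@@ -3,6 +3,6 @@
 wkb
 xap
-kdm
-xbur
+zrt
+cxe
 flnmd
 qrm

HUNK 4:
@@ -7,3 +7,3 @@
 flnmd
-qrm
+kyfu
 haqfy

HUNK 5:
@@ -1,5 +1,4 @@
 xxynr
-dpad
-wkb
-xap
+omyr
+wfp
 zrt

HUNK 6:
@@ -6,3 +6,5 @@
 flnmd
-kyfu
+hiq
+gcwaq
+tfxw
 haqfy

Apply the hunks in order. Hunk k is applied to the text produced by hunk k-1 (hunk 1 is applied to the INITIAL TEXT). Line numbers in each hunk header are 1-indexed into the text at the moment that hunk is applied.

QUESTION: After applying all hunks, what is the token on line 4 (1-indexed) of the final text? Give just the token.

Answer: zrt

Derivation:
Hunk 1: at line 5 remove [pgry,eyc,qrmk] add [ues,uowix,flnmd] -> 10 lines: xxynr dpad wkb xap uwjf ues uowix flnmd qrm haqfy
Hunk 2: at line 3 remove [uwjf,ues,uowix] add [kdm,xbur] -> 9 lines: xxynr dpad wkb xap kdm xbur flnmd qrm haqfy
Hunk 3: at line 3 remove [kdm,xbur] add [zrt,cxe] -> 9 lines: xxynr dpad wkb xap zrt cxe flnmd qrm haqfy
Hunk 4: at line 7 remove [qrm] add [kyfu] -> 9 lines: xxynr dpad wkb xap zrt cxe flnmd kyfu haqfy
Hunk 5: at line 1 remove [dpad,wkb,xap] add [omyr,wfp] -> 8 lines: xxynr omyr wfp zrt cxe flnmd kyfu haqfy
Hunk 6: at line 6 remove [kyfu] add [hiq,gcwaq,tfxw] -> 10 lines: xxynr omyr wfp zrt cxe flnmd hiq gcwaq tfxw haqfy
Final line 4: zrt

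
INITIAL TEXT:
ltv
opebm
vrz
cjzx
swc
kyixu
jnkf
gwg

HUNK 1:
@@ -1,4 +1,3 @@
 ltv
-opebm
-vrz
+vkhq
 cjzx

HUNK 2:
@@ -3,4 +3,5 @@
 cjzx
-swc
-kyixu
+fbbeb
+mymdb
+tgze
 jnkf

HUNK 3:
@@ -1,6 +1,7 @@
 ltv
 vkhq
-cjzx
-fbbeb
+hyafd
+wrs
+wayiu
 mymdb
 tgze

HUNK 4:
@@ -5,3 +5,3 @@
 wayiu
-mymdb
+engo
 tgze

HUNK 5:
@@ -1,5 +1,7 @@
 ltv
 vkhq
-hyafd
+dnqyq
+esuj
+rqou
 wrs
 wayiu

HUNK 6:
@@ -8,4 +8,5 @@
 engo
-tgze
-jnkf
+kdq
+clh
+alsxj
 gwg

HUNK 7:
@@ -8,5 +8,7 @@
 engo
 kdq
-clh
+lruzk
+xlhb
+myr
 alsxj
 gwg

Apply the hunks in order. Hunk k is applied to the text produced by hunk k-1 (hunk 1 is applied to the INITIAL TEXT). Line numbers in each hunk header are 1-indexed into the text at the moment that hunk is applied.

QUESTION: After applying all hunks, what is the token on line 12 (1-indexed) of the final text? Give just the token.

Answer: myr

Derivation:
Hunk 1: at line 1 remove [opebm,vrz] add [vkhq] -> 7 lines: ltv vkhq cjzx swc kyixu jnkf gwg
Hunk 2: at line 3 remove [swc,kyixu] add [fbbeb,mymdb,tgze] -> 8 lines: ltv vkhq cjzx fbbeb mymdb tgze jnkf gwg
Hunk 3: at line 1 remove [cjzx,fbbeb] add [hyafd,wrs,wayiu] -> 9 lines: ltv vkhq hyafd wrs wayiu mymdb tgze jnkf gwg
Hunk 4: at line 5 remove [mymdb] add [engo] -> 9 lines: ltv vkhq hyafd wrs wayiu engo tgze jnkf gwg
Hunk 5: at line 1 remove [hyafd] add [dnqyq,esuj,rqou] -> 11 lines: ltv vkhq dnqyq esuj rqou wrs wayiu engo tgze jnkf gwg
Hunk 6: at line 8 remove [tgze,jnkf] add [kdq,clh,alsxj] -> 12 lines: ltv vkhq dnqyq esuj rqou wrs wayiu engo kdq clh alsxj gwg
Hunk 7: at line 8 remove [clh] add [lruzk,xlhb,myr] -> 14 lines: ltv vkhq dnqyq esuj rqou wrs wayiu engo kdq lruzk xlhb myr alsxj gwg
Final line 12: myr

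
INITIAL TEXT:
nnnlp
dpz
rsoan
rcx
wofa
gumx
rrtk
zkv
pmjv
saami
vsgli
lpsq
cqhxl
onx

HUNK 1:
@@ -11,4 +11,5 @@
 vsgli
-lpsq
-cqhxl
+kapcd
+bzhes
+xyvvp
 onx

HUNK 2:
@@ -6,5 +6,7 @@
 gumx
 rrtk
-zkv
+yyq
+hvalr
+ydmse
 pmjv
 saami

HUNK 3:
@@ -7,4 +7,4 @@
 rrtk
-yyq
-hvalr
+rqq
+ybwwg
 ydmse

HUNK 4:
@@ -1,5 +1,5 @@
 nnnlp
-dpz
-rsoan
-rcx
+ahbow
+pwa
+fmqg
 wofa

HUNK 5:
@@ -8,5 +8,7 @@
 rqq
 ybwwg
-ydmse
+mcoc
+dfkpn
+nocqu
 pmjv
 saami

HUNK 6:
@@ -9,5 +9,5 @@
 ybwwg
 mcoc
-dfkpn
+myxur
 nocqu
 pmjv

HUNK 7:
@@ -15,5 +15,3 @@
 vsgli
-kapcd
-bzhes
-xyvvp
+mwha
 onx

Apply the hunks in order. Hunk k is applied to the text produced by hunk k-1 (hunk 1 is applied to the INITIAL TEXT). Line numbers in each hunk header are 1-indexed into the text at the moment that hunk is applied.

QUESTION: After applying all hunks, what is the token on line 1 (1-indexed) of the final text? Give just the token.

Hunk 1: at line 11 remove [lpsq,cqhxl] add [kapcd,bzhes,xyvvp] -> 15 lines: nnnlp dpz rsoan rcx wofa gumx rrtk zkv pmjv saami vsgli kapcd bzhes xyvvp onx
Hunk 2: at line 6 remove [zkv] add [yyq,hvalr,ydmse] -> 17 lines: nnnlp dpz rsoan rcx wofa gumx rrtk yyq hvalr ydmse pmjv saami vsgli kapcd bzhes xyvvp onx
Hunk 3: at line 7 remove [yyq,hvalr] add [rqq,ybwwg] -> 17 lines: nnnlp dpz rsoan rcx wofa gumx rrtk rqq ybwwg ydmse pmjv saami vsgli kapcd bzhes xyvvp onx
Hunk 4: at line 1 remove [dpz,rsoan,rcx] add [ahbow,pwa,fmqg] -> 17 lines: nnnlp ahbow pwa fmqg wofa gumx rrtk rqq ybwwg ydmse pmjv saami vsgli kapcd bzhes xyvvp onx
Hunk 5: at line 8 remove [ydmse] add [mcoc,dfkpn,nocqu] -> 19 lines: nnnlp ahbow pwa fmqg wofa gumx rrtk rqq ybwwg mcoc dfkpn nocqu pmjv saami vsgli kapcd bzhes xyvvp onx
Hunk 6: at line 9 remove [dfkpn] add [myxur] -> 19 lines: nnnlp ahbow pwa fmqg wofa gumx rrtk rqq ybwwg mcoc myxur nocqu pmjv saami vsgli kapcd bzhes xyvvp onx
Hunk 7: at line 15 remove [kapcd,bzhes,xyvvp] add [mwha] -> 17 lines: nnnlp ahbow pwa fmqg wofa gumx rrtk rqq ybwwg mcoc myxur nocqu pmjv saami vsgli mwha onx
Final line 1: nnnlp

Answer: nnnlp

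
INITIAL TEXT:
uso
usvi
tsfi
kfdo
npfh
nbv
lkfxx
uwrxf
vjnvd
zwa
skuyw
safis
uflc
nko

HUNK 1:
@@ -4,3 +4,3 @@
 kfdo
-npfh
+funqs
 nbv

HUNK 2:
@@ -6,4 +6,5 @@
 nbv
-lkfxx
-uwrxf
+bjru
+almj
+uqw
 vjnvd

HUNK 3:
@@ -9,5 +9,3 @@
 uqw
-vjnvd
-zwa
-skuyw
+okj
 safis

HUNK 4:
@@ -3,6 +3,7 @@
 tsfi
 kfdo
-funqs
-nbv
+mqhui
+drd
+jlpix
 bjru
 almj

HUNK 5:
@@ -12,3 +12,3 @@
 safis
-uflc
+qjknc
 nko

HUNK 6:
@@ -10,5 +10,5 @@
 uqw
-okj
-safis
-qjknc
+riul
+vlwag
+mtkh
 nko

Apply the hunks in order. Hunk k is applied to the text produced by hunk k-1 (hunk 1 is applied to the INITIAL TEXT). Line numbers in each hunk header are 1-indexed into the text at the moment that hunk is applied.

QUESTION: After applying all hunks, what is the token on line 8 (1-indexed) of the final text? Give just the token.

Answer: bjru

Derivation:
Hunk 1: at line 4 remove [npfh] add [funqs] -> 14 lines: uso usvi tsfi kfdo funqs nbv lkfxx uwrxf vjnvd zwa skuyw safis uflc nko
Hunk 2: at line 6 remove [lkfxx,uwrxf] add [bjru,almj,uqw] -> 15 lines: uso usvi tsfi kfdo funqs nbv bjru almj uqw vjnvd zwa skuyw safis uflc nko
Hunk 3: at line 9 remove [vjnvd,zwa,skuyw] add [okj] -> 13 lines: uso usvi tsfi kfdo funqs nbv bjru almj uqw okj safis uflc nko
Hunk 4: at line 3 remove [funqs,nbv] add [mqhui,drd,jlpix] -> 14 lines: uso usvi tsfi kfdo mqhui drd jlpix bjru almj uqw okj safis uflc nko
Hunk 5: at line 12 remove [uflc] add [qjknc] -> 14 lines: uso usvi tsfi kfdo mqhui drd jlpix bjru almj uqw okj safis qjknc nko
Hunk 6: at line 10 remove [okj,safis,qjknc] add [riul,vlwag,mtkh] -> 14 lines: uso usvi tsfi kfdo mqhui drd jlpix bjru almj uqw riul vlwag mtkh nko
Final line 8: bjru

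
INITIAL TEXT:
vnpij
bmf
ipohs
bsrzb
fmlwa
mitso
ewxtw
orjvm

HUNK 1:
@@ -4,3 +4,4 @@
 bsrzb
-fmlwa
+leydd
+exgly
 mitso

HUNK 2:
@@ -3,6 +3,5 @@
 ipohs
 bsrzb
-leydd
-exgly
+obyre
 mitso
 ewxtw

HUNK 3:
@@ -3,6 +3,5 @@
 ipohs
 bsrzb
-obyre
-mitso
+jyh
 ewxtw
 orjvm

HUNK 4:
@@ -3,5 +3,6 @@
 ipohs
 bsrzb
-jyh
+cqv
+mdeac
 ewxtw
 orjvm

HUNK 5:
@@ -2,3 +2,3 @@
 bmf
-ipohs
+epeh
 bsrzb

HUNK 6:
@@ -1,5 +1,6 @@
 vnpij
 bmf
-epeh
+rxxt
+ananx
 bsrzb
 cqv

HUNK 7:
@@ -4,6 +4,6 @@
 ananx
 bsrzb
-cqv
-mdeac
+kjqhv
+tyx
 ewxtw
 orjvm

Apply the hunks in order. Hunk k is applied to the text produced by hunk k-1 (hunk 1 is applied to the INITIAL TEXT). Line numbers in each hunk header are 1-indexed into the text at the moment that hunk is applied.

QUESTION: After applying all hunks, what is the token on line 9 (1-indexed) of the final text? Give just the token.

Hunk 1: at line 4 remove [fmlwa] add [leydd,exgly] -> 9 lines: vnpij bmf ipohs bsrzb leydd exgly mitso ewxtw orjvm
Hunk 2: at line 3 remove [leydd,exgly] add [obyre] -> 8 lines: vnpij bmf ipohs bsrzb obyre mitso ewxtw orjvm
Hunk 3: at line 3 remove [obyre,mitso] add [jyh] -> 7 lines: vnpij bmf ipohs bsrzb jyh ewxtw orjvm
Hunk 4: at line 3 remove [jyh] add [cqv,mdeac] -> 8 lines: vnpij bmf ipohs bsrzb cqv mdeac ewxtw orjvm
Hunk 5: at line 2 remove [ipohs] add [epeh] -> 8 lines: vnpij bmf epeh bsrzb cqv mdeac ewxtw orjvm
Hunk 6: at line 1 remove [epeh] add [rxxt,ananx] -> 9 lines: vnpij bmf rxxt ananx bsrzb cqv mdeac ewxtw orjvm
Hunk 7: at line 4 remove [cqv,mdeac] add [kjqhv,tyx] -> 9 lines: vnpij bmf rxxt ananx bsrzb kjqhv tyx ewxtw orjvm
Final line 9: orjvm

Answer: orjvm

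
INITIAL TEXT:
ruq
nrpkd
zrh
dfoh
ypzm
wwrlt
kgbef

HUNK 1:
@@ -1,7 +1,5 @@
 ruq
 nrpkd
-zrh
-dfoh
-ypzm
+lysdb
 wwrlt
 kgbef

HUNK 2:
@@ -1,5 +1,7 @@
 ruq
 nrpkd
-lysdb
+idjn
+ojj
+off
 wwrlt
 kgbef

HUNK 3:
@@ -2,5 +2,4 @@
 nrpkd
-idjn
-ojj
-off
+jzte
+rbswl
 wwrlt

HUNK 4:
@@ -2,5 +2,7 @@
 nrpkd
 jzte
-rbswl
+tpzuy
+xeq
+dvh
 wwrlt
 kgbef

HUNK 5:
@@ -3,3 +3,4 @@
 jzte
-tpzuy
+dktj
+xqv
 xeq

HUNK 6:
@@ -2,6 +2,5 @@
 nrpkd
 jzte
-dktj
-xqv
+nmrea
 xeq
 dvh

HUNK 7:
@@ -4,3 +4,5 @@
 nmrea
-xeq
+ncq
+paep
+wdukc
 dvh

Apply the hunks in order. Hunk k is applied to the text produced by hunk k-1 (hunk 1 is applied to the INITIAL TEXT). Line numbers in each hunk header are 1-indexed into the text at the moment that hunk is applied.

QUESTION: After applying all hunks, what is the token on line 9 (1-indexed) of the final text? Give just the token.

Answer: wwrlt

Derivation:
Hunk 1: at line 1 remove [zrh,dfoh,ypzm] add [lysdb] -> 5 lines: ruq nrpkd lysdb wwrlt kgbef
Hunk 2: at line 1 remove [lysdb] add [idjn,ojj,off] -> 7 lines: ruq nrpkd idjn ojj off wwrlt kgbef
Hunk 3: at line 2 remove [idjn,ojj,off] add [jzte,rbswl] -> 6 lines: ruq nrpkd jzte rbswl wwrlt kgbef
Hunk 4: at line 2 remove [rbswl] add [tpzuy,xeq,dvh] -> 8 lines: ruq nrpkd jzte tpzuy xeq dvh wwrlt kgbef
Hunk 5: at line 3 remove [tpzuy] add [dktj,xqv] -> 9 lines: ruq nrpkd jzte dktj xqv xeq dvh wwrlt kgbef
Hunk 6: at line 2 remove [dktj,xqv] add [nmrea] -> 8 lines: ruq nrpkd jzte nmrea xeq dvh wwrlt kgbef
Hunk 7: at line 4 remove [xeq] add [ncq,paep,wdukc] -> 10 lines: ruq nrpkd jzte nmrea ncq paep wdukc dvh wwrlt kgbef
Final line 9: wwrlt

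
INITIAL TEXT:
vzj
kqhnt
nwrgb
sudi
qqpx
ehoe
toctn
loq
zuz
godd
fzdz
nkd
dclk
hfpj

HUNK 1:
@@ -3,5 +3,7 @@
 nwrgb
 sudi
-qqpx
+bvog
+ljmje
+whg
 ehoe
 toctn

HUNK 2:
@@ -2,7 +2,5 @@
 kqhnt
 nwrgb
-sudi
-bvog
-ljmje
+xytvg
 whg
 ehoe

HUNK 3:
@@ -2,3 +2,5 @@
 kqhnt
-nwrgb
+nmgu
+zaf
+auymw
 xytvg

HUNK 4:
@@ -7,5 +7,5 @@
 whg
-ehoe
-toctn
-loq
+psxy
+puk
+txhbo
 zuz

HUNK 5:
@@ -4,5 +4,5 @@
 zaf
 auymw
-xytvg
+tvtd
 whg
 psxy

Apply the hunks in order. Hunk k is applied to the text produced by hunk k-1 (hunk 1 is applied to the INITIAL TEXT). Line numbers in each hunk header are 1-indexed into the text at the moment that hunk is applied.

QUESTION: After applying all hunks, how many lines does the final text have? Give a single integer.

Answer: 16

Derivation:
Hunk 1: at line 3 remove [qqpx] add [bvog,ljmje,whg] -> 16 lines: vzj kqhnt nwrgb sudi bvog ljmje whg ehoe toctn loq zuz godd fzdz nkd dclk hfpj
Hunk 2: at line 2 remove [sudi,bvog,ljmje] add [xytvg] -> 14 lines: vzj kqhnt nwrgb xytvg whg ehoe toctn loq zuz godd fzdz nkd dclk hfpj
Hunk 3: at line 2 remove [nwrgb] add [nmgu,zaf,auymw] -> 16 lines: vzj kqhnt nmgu zaf auymw xytvg whg ehoe toctn loq zuz godd fzdz nkd dclk hfpj
Hunk 4: at line 7 remove [ehoe,toctn,loq] add [psxy,puk,txhbo] -> 16 lines: vzj kqhnt nmgu zaf auymw xytvg whg psxy puk txhbo zuz godd fzdz nkd dclk hfpj
Hunk 5: at line 4 remove [xytvg] add [tvtd] -> 16 lines: vzj kqhnt nmgu zaf auymw tvtd whg psxy puk txhbo zuz godd fzdz nkd dclk hfpj
Final line count: 16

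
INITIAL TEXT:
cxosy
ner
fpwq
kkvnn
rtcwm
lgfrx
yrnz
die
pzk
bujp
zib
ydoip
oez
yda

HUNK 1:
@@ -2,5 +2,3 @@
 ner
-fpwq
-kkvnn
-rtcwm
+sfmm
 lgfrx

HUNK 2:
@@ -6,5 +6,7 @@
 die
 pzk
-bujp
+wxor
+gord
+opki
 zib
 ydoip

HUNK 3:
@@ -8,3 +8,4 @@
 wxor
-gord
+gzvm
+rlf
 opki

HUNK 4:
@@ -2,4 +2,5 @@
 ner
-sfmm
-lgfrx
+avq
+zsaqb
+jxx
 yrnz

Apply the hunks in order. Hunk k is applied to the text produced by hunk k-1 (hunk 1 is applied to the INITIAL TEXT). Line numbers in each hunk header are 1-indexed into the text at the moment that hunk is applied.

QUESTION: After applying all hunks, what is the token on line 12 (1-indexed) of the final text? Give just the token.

Answer: opki

Derivation:
Hunk 1: at line 2 remove [fpwq,kkvnn,rtcwm] add [sfmm] -> 12 lines: cxosy ner sfmm lgfrx yrnz die pzk bujp zib ydoip oez yda
Hunk 2: at line 6 remove [bujp] add [wxor,gord,opki] -> 14 lines: cxosy ner sfmm lgfrx yrnz die pzk wxor gord opki zib ydoip oez yda
Hunk 3: at line 8 remove [gord] add [gzvm,rlf] -> 15 lines: cxosy ner sfmm lgfrx yrnz die pzk wxor gzvm rlf opki zib ydoip oez yda
Hunk 4: at line 2 remove [sfmm,lgfrx] add [avq,zsaqb,jxx] -> 16 lines: cxosy ner avq zsaqb jxx yrnz die pzk wxor gzvm rlf opki zib ydoip oez yda
Final line 12: opki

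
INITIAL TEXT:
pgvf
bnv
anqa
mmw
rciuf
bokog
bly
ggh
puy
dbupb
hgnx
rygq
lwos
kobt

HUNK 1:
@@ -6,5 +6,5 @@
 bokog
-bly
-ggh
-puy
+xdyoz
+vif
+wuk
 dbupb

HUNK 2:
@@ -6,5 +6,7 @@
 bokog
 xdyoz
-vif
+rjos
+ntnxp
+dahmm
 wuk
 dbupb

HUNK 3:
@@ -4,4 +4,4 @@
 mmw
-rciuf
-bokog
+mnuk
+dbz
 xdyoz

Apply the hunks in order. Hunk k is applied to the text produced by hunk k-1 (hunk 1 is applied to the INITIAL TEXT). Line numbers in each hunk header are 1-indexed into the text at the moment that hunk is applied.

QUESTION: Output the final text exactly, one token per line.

Answer: pgvf
bnv
anqa
mmw
mnuk
dbz
xdyoz
rjos
ntnxp
dahmm
wuk
dbupb
hgnx
rygq
lwos
kobt

Derivation:
Hunk 1: at line 6 remove [bly,ggh,puy] add [xdyoz,vif,wuk] -> 14 lines: pgvf bnv anqa mmw rciuf bokog xdyoz vif wuk dbupb hgnx rygq lwos kobt
Hunk 2: at line 6 remove [vif] add [rjos,ntnxp,dahmm] -> 16 lines: pgvf bnv anqa mmw rciuf bokog xdyoz rjos ntnxp dahmm wuk dbupb hgnx rygq lwos kobt
Hunk 3: at line 4 remove [rciuf,bokog] add [mnuk,dbz] -> 16 lines: pgvf bnv anqa mmw mnuk dbz xdyoz rjos ntnxp dahmm wuk dbupb hgnx rygq lwos kobt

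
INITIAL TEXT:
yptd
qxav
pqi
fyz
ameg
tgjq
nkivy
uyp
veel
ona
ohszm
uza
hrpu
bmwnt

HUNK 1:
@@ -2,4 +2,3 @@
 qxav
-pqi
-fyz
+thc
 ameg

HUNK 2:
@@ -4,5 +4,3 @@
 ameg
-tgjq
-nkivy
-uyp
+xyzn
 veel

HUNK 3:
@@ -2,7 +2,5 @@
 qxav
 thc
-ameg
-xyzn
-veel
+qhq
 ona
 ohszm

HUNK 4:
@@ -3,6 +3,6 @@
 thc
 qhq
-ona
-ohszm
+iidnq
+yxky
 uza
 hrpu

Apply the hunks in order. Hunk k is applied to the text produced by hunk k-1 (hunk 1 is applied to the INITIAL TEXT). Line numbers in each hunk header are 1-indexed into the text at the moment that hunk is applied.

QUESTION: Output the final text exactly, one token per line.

Answer: yptd
qxav
thc
qhq
iidnq
yxky
uza
hrpu
bmwnt

Derivation:
Hunk 1: at line 2 remove [pqi,fyz] add [thc] -> 13 lines: yptd qxav thc ameg tgjq nkivy uyp veel ona ohszm uza hrpu bmwnt
Hunk 2: at line 4 remove [tgjq,nkivy,uyp] add [xyzn] -> 11 lines: yptd qxav thc ameg xyzn veel ona ohszm uza hrpu bmwnt
Hunk 3: at line 2 remove [ameg,xyzn,veel] add [qhq] -> 9 lines: yptd qxav thc qhq ona ohszm uza hrpu bmwnt
Hunk 4: at line 3 remove [ona,ohszm] add [iidnq,yxky] -> 9 lines: yptd qxav thc qhq iidnq yxky uza hrpu bmwnt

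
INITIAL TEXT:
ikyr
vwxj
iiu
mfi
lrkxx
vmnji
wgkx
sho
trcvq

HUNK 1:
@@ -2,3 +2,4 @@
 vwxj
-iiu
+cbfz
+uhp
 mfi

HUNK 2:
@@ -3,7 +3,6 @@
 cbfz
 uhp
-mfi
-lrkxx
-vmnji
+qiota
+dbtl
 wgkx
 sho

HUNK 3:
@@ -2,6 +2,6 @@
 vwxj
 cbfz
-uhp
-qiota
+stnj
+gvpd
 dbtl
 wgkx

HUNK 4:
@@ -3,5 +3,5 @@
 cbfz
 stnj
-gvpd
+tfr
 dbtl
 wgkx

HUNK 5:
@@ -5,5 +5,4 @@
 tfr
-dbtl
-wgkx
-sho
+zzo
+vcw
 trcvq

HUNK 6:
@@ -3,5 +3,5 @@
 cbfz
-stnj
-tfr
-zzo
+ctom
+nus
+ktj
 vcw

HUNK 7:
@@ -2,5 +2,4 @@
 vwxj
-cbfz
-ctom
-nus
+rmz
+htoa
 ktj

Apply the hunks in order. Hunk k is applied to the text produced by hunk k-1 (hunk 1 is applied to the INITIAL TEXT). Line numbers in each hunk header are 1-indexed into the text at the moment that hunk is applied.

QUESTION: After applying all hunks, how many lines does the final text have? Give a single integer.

Hunk 1: at line 2 remove [iiu] add [cbfz,uhp] -> 10 lines: ikyr vwxj cbfz uhp mfi lrkxx vmnji wgkx sho trcvq
Hunk 2: at line 3 remove [mfi,lrkxx,vmnji] add [qiota,dbtl] -> 9 lines: ikyr vwxj cbfz uhp qiota dbtl wgkx sho trcvq
Hunk 3: at line 2 remove [uhp,qiota] add [stnj,gvpd] -> 9 lines: ikyr vwxj cbfz stnj gvpd dbtl wgkx sho trcvq
Hunk 4: at line 3 remove [gvpd] add [tfr] -> 9 lines: ikyr vwxj cbfz stnj tfr dbtl wgkx sho trcvq
Hunk 5: at line 5 remove [dbtl,wgkx,sho] add [zzo,vcw] -> 8 lines: ikyr vwxj cbfz stnj tfr zzo vcw trcvq
Hunk 6: at line 3 remove [stnj,tfr,zzo] add [ctom,nus,ktj] -> 8 lines: ikyr vwxj cbfz ctom nus ktj vcw trcvq
Hunk 7: at line 2 remove [cbfz,ctom,nus] add [rmz,htoa] -> 7 lines: ikyr vwxj rmz htoa ktj vcw trcvq
Final line count: 7

Answer: 7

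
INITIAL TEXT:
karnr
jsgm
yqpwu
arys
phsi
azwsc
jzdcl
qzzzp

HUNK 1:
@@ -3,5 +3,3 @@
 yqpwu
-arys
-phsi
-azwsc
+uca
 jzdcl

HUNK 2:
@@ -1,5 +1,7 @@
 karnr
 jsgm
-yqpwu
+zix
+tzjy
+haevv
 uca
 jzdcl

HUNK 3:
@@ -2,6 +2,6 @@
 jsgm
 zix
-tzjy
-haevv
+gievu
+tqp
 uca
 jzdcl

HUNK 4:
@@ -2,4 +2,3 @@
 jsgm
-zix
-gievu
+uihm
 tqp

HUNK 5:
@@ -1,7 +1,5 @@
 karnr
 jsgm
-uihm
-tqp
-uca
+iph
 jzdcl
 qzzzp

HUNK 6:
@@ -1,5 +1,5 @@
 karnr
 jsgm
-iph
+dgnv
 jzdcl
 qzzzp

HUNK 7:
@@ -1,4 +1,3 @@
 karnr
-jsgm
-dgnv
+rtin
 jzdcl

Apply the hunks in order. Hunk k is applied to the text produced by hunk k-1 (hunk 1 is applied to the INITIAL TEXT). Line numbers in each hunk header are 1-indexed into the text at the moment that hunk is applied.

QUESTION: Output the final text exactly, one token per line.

Hunk 1: at line 3 remove [arys,phsi,azwsc] add [uca] -> 6 lines: karnr jsgm yqpwu uca jzdcl qzzzp
Hunk 2: at line 1 remove [yqpwu] add [zix,tzjy,haevv] -> 8 lines: karnr jsgm zix tzjy haevv uca jzdcl qzzzp
Hunk 3: at line 2 remove [tzjy,haevv] add [gievu,tqp] -> 8 lines: karnr jsgm zix gievu tqp uca jzdcl qzzzp
Hunk 4: at line 2 remove [zix,gievu] add [uihm] -> 7 lines: karnr jsgm uihm tqp uca jzdcl qzzzp
Hunk 5: at line 1 remove [uihm,tqp,uca] add [iph] -> 5 lines: karnr jsgm iph jzdcl qzzzp
Hunk 6: at line 1 remove [iph] add [dgnv] -> 5 lines: karnr jsgm dgnv jzdcl qzzzp
Hunk 7: at line 1 remove [jsgm,dgnv] add [rtin] -> 4 lines: karnr rtin jzdcl qzzzp

Answer: karnr
rtin
jzdcl
qzzzp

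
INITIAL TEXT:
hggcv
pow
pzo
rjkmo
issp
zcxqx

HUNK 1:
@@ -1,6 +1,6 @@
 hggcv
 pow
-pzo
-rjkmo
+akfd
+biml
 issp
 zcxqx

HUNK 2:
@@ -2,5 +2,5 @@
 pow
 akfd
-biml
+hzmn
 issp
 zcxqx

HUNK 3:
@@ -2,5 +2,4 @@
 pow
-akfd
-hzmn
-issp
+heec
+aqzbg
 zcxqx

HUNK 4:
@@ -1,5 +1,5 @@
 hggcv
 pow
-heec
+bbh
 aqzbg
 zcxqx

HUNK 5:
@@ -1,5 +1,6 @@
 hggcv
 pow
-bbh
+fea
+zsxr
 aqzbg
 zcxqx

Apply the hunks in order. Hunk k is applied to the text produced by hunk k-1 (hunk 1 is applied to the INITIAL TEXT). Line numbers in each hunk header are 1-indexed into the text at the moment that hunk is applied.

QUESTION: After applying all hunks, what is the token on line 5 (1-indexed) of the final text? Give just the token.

Answer: aqzbg

Derivation:
Hunk 1: at line 1 remove [pzo,rjkmo] add [akfd,biml] -> 6 lines: hggcv pow akfd biml issp zcxqx
Hunk 2: at line 2 remove [biml] add [hzmn] -> 6 lines: hggcv pow akfd hzmn issp zcxqx
Hunk 3: at line 2 remove [akfd,hzmn,issp] add [heec,aqzbg] -> 5 lines: hggcv pow heec aqzbg zcxqx
Hunk 4: at line 1 remove [heec] add [bbh] -> 5 lines: hggcv pow bbh aqzbg zcxqx
Hunk 5: at line 1 remove [bbh] add [fea,zsxr] -> 6 lines: hggcv pow fea zsxr aqzbg zcxqx
Final line 5: aqzbg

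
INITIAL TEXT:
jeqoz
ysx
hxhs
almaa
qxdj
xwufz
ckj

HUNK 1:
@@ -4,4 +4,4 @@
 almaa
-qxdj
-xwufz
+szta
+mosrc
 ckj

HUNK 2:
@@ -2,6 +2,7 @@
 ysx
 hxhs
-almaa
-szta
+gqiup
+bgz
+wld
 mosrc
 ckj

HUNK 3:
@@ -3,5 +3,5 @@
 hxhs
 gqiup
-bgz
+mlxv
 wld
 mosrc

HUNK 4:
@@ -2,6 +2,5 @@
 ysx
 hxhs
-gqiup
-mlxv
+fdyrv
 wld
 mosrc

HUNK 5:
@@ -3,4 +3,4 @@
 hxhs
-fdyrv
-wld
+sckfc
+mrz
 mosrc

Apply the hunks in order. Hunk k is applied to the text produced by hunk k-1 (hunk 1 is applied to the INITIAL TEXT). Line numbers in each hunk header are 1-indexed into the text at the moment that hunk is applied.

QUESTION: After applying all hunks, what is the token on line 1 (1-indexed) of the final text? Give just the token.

Answer: jeqoz

Derivation:
Hunk 1: at line 4 remove [qxdj,xwufz] add [szta,mosrc] -> 7 lines: jeqoz ysx hxhs almaa szta mosrc ckj
Hunk 2: at line 2 remove [almaa,szta] add [gqiup,bgz,wld] -> 8 lines: jeqoz ysx hxhs gqiup bgz wld mosrc ckj
Hunk 3: at line 3 remove [bgz] add [mlxv] -> 8 lines: jeqoz ysx hxhs gqiup mlxv wld mosrc ckj
Hunk 4: at line 2 remove [gqiup,mlxv] add [fdyrv] -> 7 lines: jeqoz ysx hxhs fdyrv wld mosrc ckj
Hunk 5: at line 3 remove [fdyrv,wld] add [sckfc,mrz] -> 7 lines: jeqoz ysx hxhs sckfc mrz mosrc ckj
Final line 1: jeqoz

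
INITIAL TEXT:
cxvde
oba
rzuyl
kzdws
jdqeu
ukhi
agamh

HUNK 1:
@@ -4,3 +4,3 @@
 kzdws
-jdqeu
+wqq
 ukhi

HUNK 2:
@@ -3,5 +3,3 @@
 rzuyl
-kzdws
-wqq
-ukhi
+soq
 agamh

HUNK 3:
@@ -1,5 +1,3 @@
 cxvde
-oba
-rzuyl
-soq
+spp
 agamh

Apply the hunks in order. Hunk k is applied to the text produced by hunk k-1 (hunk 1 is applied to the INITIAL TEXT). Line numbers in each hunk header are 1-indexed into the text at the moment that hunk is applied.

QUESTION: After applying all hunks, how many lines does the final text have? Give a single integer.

Answer: 3

Derivation:
Hunk 1: at line 4 remove [jdqeu] add [wqq] -> 7 lines: cxvde oba rzuyl kzdws wqq ukhi agamh
Hunk 2: at line 3 remove [kzdws,wqq,ukhi] add [soq] -> 5 lines: cxvde oba rzuyl soq agamh
Hunk 3: at line 1 remove [oba,rzuyl,soq] add [spp] -> 3 lines: cxvde spp agamh
Final line count: 3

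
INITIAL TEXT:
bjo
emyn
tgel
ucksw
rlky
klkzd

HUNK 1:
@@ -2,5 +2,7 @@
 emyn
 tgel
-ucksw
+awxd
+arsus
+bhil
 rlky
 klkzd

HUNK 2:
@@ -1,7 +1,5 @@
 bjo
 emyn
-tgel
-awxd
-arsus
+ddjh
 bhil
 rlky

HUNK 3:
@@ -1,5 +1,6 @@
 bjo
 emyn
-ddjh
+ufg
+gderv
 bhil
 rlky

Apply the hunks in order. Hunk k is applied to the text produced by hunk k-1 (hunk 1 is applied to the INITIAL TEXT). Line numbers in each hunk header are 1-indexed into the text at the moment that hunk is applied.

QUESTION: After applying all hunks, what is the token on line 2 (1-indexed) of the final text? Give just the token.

Answer: emyn

Derivation:
Hunk 1: at line 2 remove [ucksw] add [awxd,arsus,bhil] -> 8 lines: bjo emyn tgel awxd arsus bhil rlky klkzd
Hunk 2: at line 1 remove [tgel,awxd,arsus] add [ddjh] -> 6 lines: bjo emyn ddjh bhil rlky klkzd
Hunk 3: at line 1 remove [ddjh] add [ufg,gderv] -> 7 lines: bjo emyn ufg gderv bhil rlky klkzd
Final line 2: emyn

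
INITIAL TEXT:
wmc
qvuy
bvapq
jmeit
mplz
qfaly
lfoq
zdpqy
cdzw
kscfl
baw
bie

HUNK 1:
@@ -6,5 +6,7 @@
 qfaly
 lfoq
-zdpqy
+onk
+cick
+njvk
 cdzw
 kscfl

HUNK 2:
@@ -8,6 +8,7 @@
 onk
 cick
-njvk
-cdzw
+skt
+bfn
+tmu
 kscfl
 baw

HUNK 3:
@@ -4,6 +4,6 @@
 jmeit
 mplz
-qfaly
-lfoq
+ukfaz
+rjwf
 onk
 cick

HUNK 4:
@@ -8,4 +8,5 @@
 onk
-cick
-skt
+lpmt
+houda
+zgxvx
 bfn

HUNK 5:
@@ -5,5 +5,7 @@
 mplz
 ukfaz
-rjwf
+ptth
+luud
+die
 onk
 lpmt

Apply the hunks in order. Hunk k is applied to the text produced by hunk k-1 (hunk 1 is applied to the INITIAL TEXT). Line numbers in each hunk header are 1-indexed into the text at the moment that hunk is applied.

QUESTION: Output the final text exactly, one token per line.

Hunk 1: at line 6 remove [zdpqy] add [onk,cick,njvk] -> 14 lines: wmc qvuy bvapq jmeit mplz qfaly lfoq onk cick njvk cdzw kscfl baw bie
Hunk 2: at line 8 remove [njvk,cdzw] add [skt,bfn,tmu] -> 15 lines: wmc qvuy bvapq jmeit mplz qfaly lfoq onk cick skt bfn tmu kscfl baw bie
Hunk 3: at line 4 remove [qfaly,lfoq] add [ukfaz,rjwf] -> 15 lines: wmc qvuy bvapq jmeit mplz ukfaz rjwf onk cick skt bfn tmu kscfl baw bie
Hunk 4: at line 8 remove [cick,skt] add [lpmt,houda,zgxvx] -> 16 lines: wmc qvuy bvapq jmeit mplz ukfaz rjwf onk lpmt houda zgxvx bfn tmu kscfl baw bie
Hunk 5: at line 5 remove [rjwf] add [ptth,luud,die] -> 18 lines: wmc qvuy bvapq jmeit mplz ukfaz ptth luud die onk lpmt houda zgxvx bfn tmu kscfl baw bie

Answer: wmc
qvuy
bvapq
jmeit
mplz
ukfaz
ptth
luud
die
onk
lpmt
houda
zgxvx
bfn
tmu
kscfl
baw
bie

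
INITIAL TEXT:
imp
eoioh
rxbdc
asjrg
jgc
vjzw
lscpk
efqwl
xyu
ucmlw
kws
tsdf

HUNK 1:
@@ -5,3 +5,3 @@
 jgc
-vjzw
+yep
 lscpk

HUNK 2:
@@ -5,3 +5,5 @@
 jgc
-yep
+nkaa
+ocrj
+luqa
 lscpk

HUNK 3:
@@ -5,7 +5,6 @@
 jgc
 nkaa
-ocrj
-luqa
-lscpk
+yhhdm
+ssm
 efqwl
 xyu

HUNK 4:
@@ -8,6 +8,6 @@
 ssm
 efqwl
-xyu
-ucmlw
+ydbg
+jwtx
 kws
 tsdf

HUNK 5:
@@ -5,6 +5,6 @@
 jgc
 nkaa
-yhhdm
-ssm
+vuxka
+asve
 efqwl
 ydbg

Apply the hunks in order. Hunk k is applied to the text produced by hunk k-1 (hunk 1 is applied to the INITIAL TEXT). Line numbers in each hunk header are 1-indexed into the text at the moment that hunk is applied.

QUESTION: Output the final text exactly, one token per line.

Answer: imp
eoioh
rxbdc
asjrg
jgc
nkaa
vuxka
asve
efqwl
ydbg
jwtx
kws
tsdf

Derivation:
Hunk 1: at line 5 remove [vjzw] add [yep] -> 12 lines: imp eoioh rxbdc asjrg jgc yep lscpk efqwl xyu ucmlw kws tsdf
Hunk 2: at line 5 remove [yep] add [nkaa,ocrj,luqa] -> 14 lines: imp eoioh rxbdc asjrg jgc nkaa ocrj luqa lscpk efqwl xyu ucmlw kws tsdf
Hunk 3: at line 5 remove [ocrj,luqa,lscpk] add [yhhdm,ssm] -> 13 lines: imp eoioh rxbdc asjrg jgc nkaa yhhdm ssm efqwl xyu ucmlw kws tsdf
Hunk 4: at line 8 remove [xyu,ucmlw] add [ydbg,jwtx] -> 13 lines: imp eoioh rxbdc asjrg jgc nkaa yhhdm ssm efqwl ydbg jwtx kws tsdf
Hunk 5: at line 5 remove [yhhdm,ssm] add [vuxka,asve] -> 13 lines: imp eoioh rxbdc asjrg jgc nkaa vuxka asve efqwl ydbg jwtx kws tsdf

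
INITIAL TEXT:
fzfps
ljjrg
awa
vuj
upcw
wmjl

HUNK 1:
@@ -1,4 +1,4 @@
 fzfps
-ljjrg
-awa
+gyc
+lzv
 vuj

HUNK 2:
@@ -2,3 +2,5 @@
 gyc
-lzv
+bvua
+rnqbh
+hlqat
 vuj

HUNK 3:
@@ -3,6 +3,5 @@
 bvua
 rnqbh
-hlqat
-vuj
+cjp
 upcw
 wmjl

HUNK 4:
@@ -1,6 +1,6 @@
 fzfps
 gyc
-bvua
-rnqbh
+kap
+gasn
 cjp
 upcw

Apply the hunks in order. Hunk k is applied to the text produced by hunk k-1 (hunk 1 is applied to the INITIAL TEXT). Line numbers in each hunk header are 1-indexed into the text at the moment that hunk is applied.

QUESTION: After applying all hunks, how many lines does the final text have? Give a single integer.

Answer: 7

Derivation:
Hunk 1: at line 1 remove [ljjrg,awa] add [gyc,lzv] -> 6 lines: fzfps gyc lzv vuj upcw wmjl
Hunk 2: at line 2 remove [lzv] add [bvua,rnqbh,hlqat] -> 8 lines: fzfps gyc bvua rnqbh hlqat vuj upcw wmjl
Hunk 3: at line 3 remove [hlqat,vuj] add [cjp] -> 7 lines: fzfps gyc bvua rnqbh cjp upcw wmjl
Hunk 4: at line 1 remove [bvua,rnqbh] add [kap,gasn] -> 7 lines: fzfps gyc kap gasn cjp upcw wmjl
Final line count: 7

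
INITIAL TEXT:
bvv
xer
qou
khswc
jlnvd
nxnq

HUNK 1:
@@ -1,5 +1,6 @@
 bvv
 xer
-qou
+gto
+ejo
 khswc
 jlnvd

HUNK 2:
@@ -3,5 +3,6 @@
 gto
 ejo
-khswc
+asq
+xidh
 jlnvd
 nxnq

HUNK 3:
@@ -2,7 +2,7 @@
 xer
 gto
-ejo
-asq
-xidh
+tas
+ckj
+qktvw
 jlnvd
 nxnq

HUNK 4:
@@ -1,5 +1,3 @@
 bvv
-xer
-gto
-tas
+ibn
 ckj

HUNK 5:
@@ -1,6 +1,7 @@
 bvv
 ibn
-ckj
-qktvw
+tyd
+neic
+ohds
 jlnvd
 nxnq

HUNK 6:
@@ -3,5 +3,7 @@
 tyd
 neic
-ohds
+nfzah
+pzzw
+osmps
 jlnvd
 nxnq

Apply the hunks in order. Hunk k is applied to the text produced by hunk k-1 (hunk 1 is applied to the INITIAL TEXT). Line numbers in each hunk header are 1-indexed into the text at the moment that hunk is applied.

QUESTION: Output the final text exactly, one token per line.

Hunk 1: at line 1 remove [qou] add [gto,ejo] -> 7 lines: bvv xer gto ejo khswc jlnvd nxnq
Hunk 2: at line 3 remove [khswc] add [asq,xidh] -> 8 lines: bvv xer gto ejo asq xidh jlnvd nxnq
Hunk 3: at line 2 remove [ejo,asq,xidh] add [tas,ckj,qktvw] -> 8 lines: bvv xer gto tas ckj qktvw jlnvd nxnq
Hunk 4: at line 1 remove [xer,gto,tas] add [ibn] -> 6 lines: bvv ibn ckj qktvw jlnvd nxnq
Hunk 5: at line 1 remove [ckj,qktvw] add [tyd,neic,ohds] -> 7 lines: bvv ibn tyd neic ohds jlnvd nxnq
Hunk 6: at line 3 remove [ohds] add [nfzah,pzzw,osmps] -> 9 lines: bvv ibn tyd neic nfzah pzzw osmps jlnvd nxnq

Answer: bvv
ibn
tyd
neic
nfzah
pzzw
osmps
jlnvd
nxnq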